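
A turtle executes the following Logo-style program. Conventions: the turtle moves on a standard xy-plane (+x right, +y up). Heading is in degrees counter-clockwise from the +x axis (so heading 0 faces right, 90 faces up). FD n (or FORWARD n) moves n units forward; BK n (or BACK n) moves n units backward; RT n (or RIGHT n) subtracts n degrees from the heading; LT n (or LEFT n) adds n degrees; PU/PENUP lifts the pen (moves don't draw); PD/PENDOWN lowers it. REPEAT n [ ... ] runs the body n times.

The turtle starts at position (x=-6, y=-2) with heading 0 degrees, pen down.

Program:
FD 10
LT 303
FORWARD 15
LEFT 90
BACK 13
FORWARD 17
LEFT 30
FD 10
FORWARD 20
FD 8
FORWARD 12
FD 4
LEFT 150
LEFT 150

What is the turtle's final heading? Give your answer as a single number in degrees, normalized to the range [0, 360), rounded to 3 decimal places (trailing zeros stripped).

Answer: 3

Derivation:
Executing turtle program step by step:
Start: pos=(-6,-2), heading=0, pen down
FD 10: (-6,-2) -> (4,-2) [heading=0, draw]
LT 303: heading 0 -> 303
FD 15: (4,-2) -> (12.17,-14.58) [heading=303, draw]
LT 90: heading 303 -> 33
BK 13: (12.17,-14.58) -> (1.267,-21.66) [heading=33, draw]
FD 17: (1.267,-21.66) -> (15.524,-12.402) [heading=33, draw]
LT 30: heading 33 -> 63
FD 10: (15.524,-12.402) -> (20.064,-3.491) [heading=63, draw]
FD 20: (20.064,-3.491) -> (29.144,14.329) [heading=63, draw]
FD 8: (29.144,14.329) -> (32.776,21.457) [heading=63, draw]
FD 12: (32.776,21.457) -> (38.224,32.149) [heading=63, draw]
FD 4: (38.224,32.149) -> (40.04,35.713) [heading=63, draw]
LT 150: heading 63 -> 213
LT 150: heading 213 -> 3
Final: pos=(40.04,35.713), heading=3, 9 segment(s) drawn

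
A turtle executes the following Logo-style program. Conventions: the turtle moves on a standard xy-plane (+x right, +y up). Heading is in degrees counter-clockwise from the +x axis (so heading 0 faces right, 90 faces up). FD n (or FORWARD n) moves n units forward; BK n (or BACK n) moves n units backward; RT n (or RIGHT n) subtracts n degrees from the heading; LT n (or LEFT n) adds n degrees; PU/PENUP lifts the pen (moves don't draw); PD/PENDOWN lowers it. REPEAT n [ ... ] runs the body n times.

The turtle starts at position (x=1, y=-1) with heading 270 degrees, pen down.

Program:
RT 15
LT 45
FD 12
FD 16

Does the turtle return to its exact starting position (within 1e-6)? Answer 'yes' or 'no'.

Executing turtle program step by step:
Start: pos=(1,-1), heading=270, pen down
RT 15: heading 270 -> 255
LT 45: heading 255 -> 300
FD 12: (1,-1) -> (7,-11.392) [heading=300, draw]
FD 16: (7,-11.392) -> (15,-25.249) [heading=300, draw]
Final: pos=(15,-25.249), heading=300, 2 segment(s) drawn

Start position: (1, -1)
Final position: (15, -25.249)
Distance = 28; >= 1e-6 -> NOT closed

Answer: no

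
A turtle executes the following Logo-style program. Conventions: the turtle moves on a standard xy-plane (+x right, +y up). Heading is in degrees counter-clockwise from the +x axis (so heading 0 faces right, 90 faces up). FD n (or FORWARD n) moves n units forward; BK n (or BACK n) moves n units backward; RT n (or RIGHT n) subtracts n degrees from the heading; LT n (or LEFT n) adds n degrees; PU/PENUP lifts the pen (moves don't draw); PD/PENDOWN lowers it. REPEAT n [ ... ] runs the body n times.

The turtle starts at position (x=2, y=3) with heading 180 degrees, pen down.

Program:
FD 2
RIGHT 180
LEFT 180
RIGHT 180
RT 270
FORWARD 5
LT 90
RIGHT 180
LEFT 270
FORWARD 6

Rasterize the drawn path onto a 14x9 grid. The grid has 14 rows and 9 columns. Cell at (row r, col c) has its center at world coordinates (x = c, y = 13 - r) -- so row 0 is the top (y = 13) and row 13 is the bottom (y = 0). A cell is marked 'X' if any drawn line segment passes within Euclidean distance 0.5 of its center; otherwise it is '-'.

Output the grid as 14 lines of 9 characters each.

Segment 0: (2,3) -> (0,3)
Segment 1: (0,3) -> (-0,8)
Segment 2: (-0,8) -> (-0,2)

Answer: ---------
---------
---------
---------
---------
X--------
X--------
X--------
X--------
X--------
XXX------
X--------
---------
---------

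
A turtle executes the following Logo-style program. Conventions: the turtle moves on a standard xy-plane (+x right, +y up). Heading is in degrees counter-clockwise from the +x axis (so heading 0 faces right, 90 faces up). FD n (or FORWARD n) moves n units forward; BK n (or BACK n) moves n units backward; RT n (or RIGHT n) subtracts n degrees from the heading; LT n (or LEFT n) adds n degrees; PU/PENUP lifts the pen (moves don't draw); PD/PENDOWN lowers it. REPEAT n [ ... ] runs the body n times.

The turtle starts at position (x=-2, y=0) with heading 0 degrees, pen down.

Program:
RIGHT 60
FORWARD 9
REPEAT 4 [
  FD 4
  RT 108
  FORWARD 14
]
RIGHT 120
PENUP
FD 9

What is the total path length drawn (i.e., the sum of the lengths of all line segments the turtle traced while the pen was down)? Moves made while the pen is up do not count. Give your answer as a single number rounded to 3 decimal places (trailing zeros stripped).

Executing turtle program step by step:
Start: pos=(-2,0), heading=0, pen down
RT 60: heading 0 -> 300
FD 9: (-2,0) -> (2.5,-7.794) [heading=300, draw]
REPEAT 4 [
  -- iteration 1/4 --
  FD 4: (2.5,-7.794) -> (4.5,-11.258) [heading=300, draw]
  RT 108: heading 300 -> 192
  FD 14: (4.5,-11.258) -> (-9.194,-14.169) [heading=192, draw]
  -- iteration 2/4 --
  FD 4: (-9.194,-14.169) -> (-13.107,-15.001) [heading=192, draw]
  RT 108: heading 192 -> 84
  FD 14: (-13.107,-15.001) -> (-11.643,-1.077) [heading=84, draw]
  -- iteration 3/4 --
  FD 4: (-11.643,-1.077) -> (-11.225,2.901) [heading=84, draw]
  RT 108: heading 84 -> 336
  FD 14: (-11.225,2.901) -> (1.564,-2.794) [heading=336, draw]
  -- iteration 4/4 --
  FD 4: (1.564,-2.794) -> (5.219,-4.421) [heading=336, draw]
  RT 108: heading 336 -> 228
  FD 14: (5.219,-4.421) -> (-4.149,-14.825) [heading=228, draw]
]
RT 120: heading 228 -> 108
PU: pen up
FD 9: (-4.149,-14.825) -> (-6.93,-6.265) [heading=108, move]
Final: pos=(-6.93,-6.265), heading=108, 9 segment(s) drawn

Segment lengths:
  seg 1: (-2,0) -> (2.5,-7.794), length = 9
  seg 2: (2.5,-7.794) -> (4.5,-11.258), length = 4
  seg 3: (4.5,-11.258) -> (-9.194,-14.169), length = 14
  seg 4: (-9.194,-14.169) -> (-13.107,-15.001), length = 4
  seg 5: (-13.107,-15.001) -> (-11.643,-1.077), length = 14
  seg 6: (-11.643,-1.077) -> (-11.225,2.901), length = 4
  seg 7: (-11.225,2.901) -> (1.564,-2.794), length = 14
  seg 8: (1.564,-2.794) -> (5.219,-4.421), length = 4
  seg 9: (5.219,-4.421) -> (-4.149,-14.825), length = 14
Total = 81

Answer: 81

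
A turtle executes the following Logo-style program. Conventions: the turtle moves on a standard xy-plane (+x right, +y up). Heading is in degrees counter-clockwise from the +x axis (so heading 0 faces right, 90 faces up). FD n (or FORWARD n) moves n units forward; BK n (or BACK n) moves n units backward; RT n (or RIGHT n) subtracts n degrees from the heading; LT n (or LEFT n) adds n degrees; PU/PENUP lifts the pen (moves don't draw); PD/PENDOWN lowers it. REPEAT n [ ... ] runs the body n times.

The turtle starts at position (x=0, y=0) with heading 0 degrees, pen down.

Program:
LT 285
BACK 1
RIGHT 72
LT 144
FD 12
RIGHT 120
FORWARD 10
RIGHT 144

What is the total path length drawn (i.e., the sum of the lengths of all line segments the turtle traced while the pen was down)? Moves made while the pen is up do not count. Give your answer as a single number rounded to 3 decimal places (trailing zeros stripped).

Answer: 23

Derivation:
Executing turtle program step by step:
Start: pos=(0,0), heading=0, pen down
LT 285: heading 0 -> 285
BK 1: (0,0) -> (-0.259,0.966) [heading=285, draw]
RT 72: heading 285 -> 213
LT 144: heading 213 -> 357
FD 12: (-0.259,0.966) -> (11.725,0.338) [heading=357, draw]
RT 120: heading 357 -> 237
FD 10: (11.725,0.338) -> (6.278,-8.049) [heading=237, draw]
RT 144: heading 237 -> 93
Final: pos=(6.278,-8.049), heading=93, 3 segment(s) drawn

Segment lengths:
  seg 1: (0,0) -> (-0.259,0.966), length = 1
  seg 2: (-0.259,0.966) -> (11.725,0.338), length = 12
  seg 3: (11.725,0.338) -> (6.278,-8.049), length = 10
Total = 23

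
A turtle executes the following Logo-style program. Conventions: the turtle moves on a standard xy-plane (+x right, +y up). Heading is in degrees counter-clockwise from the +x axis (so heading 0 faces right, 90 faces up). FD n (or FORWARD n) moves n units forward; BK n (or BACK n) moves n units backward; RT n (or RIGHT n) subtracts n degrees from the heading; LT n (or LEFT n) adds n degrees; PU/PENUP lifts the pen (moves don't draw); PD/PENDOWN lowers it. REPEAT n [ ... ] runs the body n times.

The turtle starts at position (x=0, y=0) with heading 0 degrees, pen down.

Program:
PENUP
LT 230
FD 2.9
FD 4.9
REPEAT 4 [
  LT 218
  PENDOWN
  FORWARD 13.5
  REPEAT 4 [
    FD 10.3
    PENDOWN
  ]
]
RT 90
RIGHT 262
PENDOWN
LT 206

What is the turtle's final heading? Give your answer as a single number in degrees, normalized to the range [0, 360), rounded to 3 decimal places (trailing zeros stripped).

Answer: 236

Derivation:
Executing turtle program step by step:
Start: pos=(0,0), heading=0, pen down
PU: pen up
LT 230: heading 0 -> 230
FD 2.9: (0,0) -> (-1.864,-2.222) [heading=230, move]
FD 4.9: (-1.864,-2.222) -> (-5.014,-5.975) [heading=230, move]
REPEAT 4 [
  -- iteration 1/4 --
  LT 218: heading 230 -> 88
  PD: pen down
  FD 13.5: (-5.014,-5.975) -> (-4.543,7.517) [heading=88, draw]
  REPEAT 4 [
    -- iteration 1/4 --
    FD 10.3: (-4.543,7.517) -> (-4.183,17.81) [heading=88, draw]
    PD: pen down
    -- iteration 2/4 --
    FD 10.3: (-4.183,17.81) -> (-3.824,28.104) [heading=88, draw]
    PD: pen down
    -- iteration 3/4 --
    FD 10.3: (-3.824,28.104) -> (-3.464,38.398) [heading=88, draw]
    PD: pen down
    -- iteration 4/4 --
    FD 10.3: (-3.464,38.398) -> (-3.105,48.692) [heading=88, draw]
    PD: pen down
  ]
  -- iteration 2/4 --
  LT 218: heading 88 -> 306
  PD: pen down
  FD 13.5: (-3.105,48.692) -> (4.83,37.77) [heading=306, draw]
  REPEAT 4 [
    -- iteration 1/4 --
    FD 10.3: (4.83,37.77) -> (10.885,29.437) [heading=306, draw]
    PD: pen down
    -- iteration 2/4 --
    FD 10.3: (10.885,29.437) -> (16.939,21.104) [heading=306, draw]
    PD: pen down
    -- iteration 3/4 --
    FD 10.3: (16.939,21.104) -> (22.993,12.771) [heading=306, draw]
    PD: pen down
    -- iteration 4/4 --
    FD 10.3: (22.993,12.771) -> (29.047,4.438) [heading=306, draw]
    PD: pen down
  ]
  -- iteration 3/4 --
  LT 218: heading 306 -> 164
  PD: pen down
  FD 13.5: (29.047,4.438) -> (16.07,8.159) [heading=164, draw]
  REPEAT 4 [
    -- iteration 1/4 --
    FD 10.3: (16.07,8.159) -> (6.169,10.998) [heading=164, draw]
    PD: pen down
    -- iteration 2/4 --
    FD 10.3: (6.169,10.998) -> (-3.732,13.838) [heading=164, draw]
    PD: pen down
    -- iteration 3/4 --
    FD 10.3: (-3.732,13.838) -> (-13.633,16.677) [heading=164, draw]
    PD: pen down
    -- iteration 4/4 --
    FD 10.3: (-13.633,16.677) -> (-23.534,19.516) [heading=164, draw]
    PD: pen down
  ]
  -- iteration 4/4 --
  LT 218: heading 164 -> 22
  PD: pen down
  FD 13.5: (-23.534,19.516) -> (-11.017,24.573) [heading=22, draw]
  REPEAT 4 [
    -- iteration 1/4 --
    FD 10.3: (-11.017,24.573) -> (-1.467,28.431) [heading=22, draw]
    PD: pen down
    -- iteration 2/4 --
    FD 10.3: (-1.467,28.431) -> (8.083,32.29) [heading=22, draw]
    PD: pen down
    -- iteration 3/4 --
    FD 10.3: (8.083,32.29) -> (17.633,36.148) [heading=22, draw]
    PD: pen down
    -- iteration 4/4 --
    FD 10.3: (17.633,36.148) -> (27.183,40.007) [heading=22, draw]
    PD: pen down
  ]
]
RT 90: heading 22 -> 292
RT 262: heading 292 -> 30
PD: pen down
LT 206: heading 30 -> 236
Final: pos=(27.183,40.007), heading=236, 20 segment(s) drawn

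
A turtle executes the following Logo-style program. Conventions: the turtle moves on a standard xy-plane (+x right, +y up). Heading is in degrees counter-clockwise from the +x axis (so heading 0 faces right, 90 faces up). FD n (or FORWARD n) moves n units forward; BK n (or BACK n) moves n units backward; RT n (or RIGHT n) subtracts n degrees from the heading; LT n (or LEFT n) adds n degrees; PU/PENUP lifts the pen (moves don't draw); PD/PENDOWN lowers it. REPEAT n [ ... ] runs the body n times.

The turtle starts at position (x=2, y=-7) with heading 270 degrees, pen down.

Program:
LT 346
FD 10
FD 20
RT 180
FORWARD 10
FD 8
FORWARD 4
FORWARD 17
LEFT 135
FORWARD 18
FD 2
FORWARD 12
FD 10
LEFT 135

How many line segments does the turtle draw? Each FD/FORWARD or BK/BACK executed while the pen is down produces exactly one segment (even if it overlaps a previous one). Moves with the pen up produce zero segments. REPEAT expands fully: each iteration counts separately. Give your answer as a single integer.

Executing turtle program step by step:
Start: pos=(2,-7), heading=270, pen down
LT 346: heading 270 -> 256
FD 10: (2,-7) -> (-0.419,-16.703) [heading=256, draw]
FD 20: (-0.419,-16.703) -> (-5.258,-36.109) [heading=256, draw]
RT 180: heading 256 -> 76
FD 10: (-5.258,-36.109) -> (-2.838,-26.406) [heading=76, draw]
FD 8: (-2.838,-26.406) -> (-0.903,-18.644) [heading=76, draw]
FD 4: (-0.903,-18.644) -> (0.065,-14.762) [heading=76, draw]
FD 17: (0.065,-14.762) -> (4.177,1.733) [heading=76, draw]
LT 135: heading 76 -> 211
FD 18: (4.177,1.733) -> (-11.252,-7.538) [heading=211, draw]
FD 2: (-11.252,-7.538) -> (-12.966,-8.568) [heading=211, draw]
FD 12: (-12.966,-8.568) -> (-23.252,-14.749) [heading=211, draw]
FD 10: (-23.252,-14.749) -> (-31.824,-19.899) [heading=211, draw]
LT 135: heading 211 -> 346
Final: pos=(-31.824,-19.899), heading=346, 10 segment(s) drawn
Segments drawn: 10

Answer: 10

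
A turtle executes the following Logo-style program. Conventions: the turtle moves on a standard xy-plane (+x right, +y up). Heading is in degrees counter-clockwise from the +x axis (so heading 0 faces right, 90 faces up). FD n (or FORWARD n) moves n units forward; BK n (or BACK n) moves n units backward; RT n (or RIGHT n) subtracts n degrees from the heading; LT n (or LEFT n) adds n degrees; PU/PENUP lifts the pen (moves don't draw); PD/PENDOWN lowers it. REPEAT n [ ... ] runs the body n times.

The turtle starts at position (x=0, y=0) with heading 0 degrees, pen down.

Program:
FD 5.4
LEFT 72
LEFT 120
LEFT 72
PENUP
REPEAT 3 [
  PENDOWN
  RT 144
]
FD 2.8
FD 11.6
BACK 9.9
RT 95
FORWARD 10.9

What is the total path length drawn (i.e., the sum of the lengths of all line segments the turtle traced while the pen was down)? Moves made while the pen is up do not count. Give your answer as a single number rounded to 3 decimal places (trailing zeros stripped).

Answer: 40.6

Derivation:
Executing turtle program step by step:
Start: pos=(0,0), heading=0, pen down
FD 5.4: (0,0) -> (5.4,0) [heading=0, draw]
LT 72: heading 0 -> 72
LT 120: heading 72 -> 192
LT 72: heading 192 -> 264
PU: pen up
REPEAT 3 [
  -- iteration 1/3 --
  PD: pen down
  RT 144: heading 264 -> 120
  -- iteration 2/3 --
  PD: pen down
  RT 144: heading 120 -> 336
  -- iteration 3/3 --
  PD: pen down
  RT 144: heading 336 -> 192
]
FD 2.8: (5.4,0) -> (2.661,-0.582) [heading=192, draw]
FD 11.6: (2.661,-0.582) -> (-8.685,-2.994) [heading=192, draw]
BK 9.9: (-8.685,-2.994) -> (0.998,-0.936) [heading=192, draw]
RT 95: heading 192 -> 97
FD 10.9: (0.998,-0.936) -> (-0.33,9.883) [heading=97, draw]
Final: pos=(-0.33,9.883), heading=97, 5 segment(s) drawn

Segment lengths:
  seg 1: (0,0) -> (5.4,0), length = 5.4
  seg 2: (5.4,0) -> (2.661,-0.582), length = 2.8
  seg 3: (2.661,-0.582) -> (-8.685,-2.994), length = 11.6
  seg 4: (-8.685,-2.994) -> (0.998,-0.936), length = 9.9
  seg 5: (0.998,-0.936) -> (-0.33,9.883), length = 10.9
Total = 40.6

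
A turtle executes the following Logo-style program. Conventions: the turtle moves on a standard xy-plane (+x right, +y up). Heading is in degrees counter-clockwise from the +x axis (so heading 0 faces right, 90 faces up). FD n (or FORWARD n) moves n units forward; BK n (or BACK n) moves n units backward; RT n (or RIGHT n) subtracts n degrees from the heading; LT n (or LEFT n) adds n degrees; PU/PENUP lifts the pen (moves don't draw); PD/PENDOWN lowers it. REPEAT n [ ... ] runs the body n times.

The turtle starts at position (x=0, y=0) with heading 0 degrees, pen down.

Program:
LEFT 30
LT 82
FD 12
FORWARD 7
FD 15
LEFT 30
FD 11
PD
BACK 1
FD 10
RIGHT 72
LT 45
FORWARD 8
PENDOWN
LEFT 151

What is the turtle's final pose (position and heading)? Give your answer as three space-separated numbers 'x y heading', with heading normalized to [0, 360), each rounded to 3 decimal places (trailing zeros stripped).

Answer: -31.878 51.088 266

Derivation:
Executing turtle program step by step:
Start: pos=(0,0), heading=0, pen down
LT 30: heading 0 -> 30
LT 82: heading 30 -> 112
FD 12: (0,0) -> (-4.495,11.126) [heading=112, draw]
FD 7: (-4.495,11.126) -> (-7.118,17.616) [heading=112, draw]
FD 15: (-7.118,17.616) -> (-12.737,31.524) [heading=112, draw]
LT 30: heading 112 -> 142
FD 11: (-12.737,31.524) -> (-21.405,38.297) [heading=142, draw]
PD: pen down
BK 1: (-21.405,38.297) -> (-20.617,37.681) [heading=142, draw]
FD 10: (-20.617,37.681) -> (-28.497,43.837) [heading=142, draw]
RT 72: heading 142 -> 70
LT 45: heading 70 -> 115
FD 8: (-28.497,43.837) -> (-31.878,51.088) [heading=115, draw]
PD: pen down
LT 151: heading 115 -> 266
Final: pos=(-31.878,51.088), heading=266, 7 segment(s) drawn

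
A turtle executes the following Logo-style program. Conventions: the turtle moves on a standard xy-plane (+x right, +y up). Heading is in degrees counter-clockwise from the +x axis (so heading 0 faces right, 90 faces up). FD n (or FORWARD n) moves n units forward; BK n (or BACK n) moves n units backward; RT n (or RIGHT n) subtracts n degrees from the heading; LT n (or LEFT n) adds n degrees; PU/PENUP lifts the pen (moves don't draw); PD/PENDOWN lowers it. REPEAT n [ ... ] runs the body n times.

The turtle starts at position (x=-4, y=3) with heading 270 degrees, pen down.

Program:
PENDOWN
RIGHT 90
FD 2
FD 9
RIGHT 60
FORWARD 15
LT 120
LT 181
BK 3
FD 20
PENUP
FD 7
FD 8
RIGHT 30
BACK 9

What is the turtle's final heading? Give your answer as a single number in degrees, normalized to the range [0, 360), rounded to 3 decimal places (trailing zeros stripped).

Answer: 31

Derivation:
Executing turtle program step by step:
Start: pos=(-4,3), heading=270, pen down
PD: pen down
RT 90: heading 270 -> 180
FD 2: (-4,3) -> (-6,3) [heading=180, draw]
FD 9: (-6,3) -> (-15,3) [heading=180, draw]
RT 60: heading 180 -> 120
FD 15: (-15,3) -> (-22.5,15.99) [heading=120, draw]
LT 120: heading 120 -> 240
LT 181: heading 240 -> 61
BK 3: (-22.5,15.99) -> (-23.954,13.367) [heading=61, draw]
FD 20: (-23.954,13.367) -> (-14.258,30.859) [heading=61, draw]
PU: pen up
FD 7: (-14.258,30.859) -> (-10.865,36.981) [heading=61, move]
FD 8: (-10.865,36.981) -> (-6.986,43.978) [heading=61, move]
RT 30: heading 61 -> 31
BK 9: (-6.986,43.978) -> (-14.701,39.343) [heading=31, move]
Final: pos=(-14.701,39.343), heading=31, 5 segment(s) drawn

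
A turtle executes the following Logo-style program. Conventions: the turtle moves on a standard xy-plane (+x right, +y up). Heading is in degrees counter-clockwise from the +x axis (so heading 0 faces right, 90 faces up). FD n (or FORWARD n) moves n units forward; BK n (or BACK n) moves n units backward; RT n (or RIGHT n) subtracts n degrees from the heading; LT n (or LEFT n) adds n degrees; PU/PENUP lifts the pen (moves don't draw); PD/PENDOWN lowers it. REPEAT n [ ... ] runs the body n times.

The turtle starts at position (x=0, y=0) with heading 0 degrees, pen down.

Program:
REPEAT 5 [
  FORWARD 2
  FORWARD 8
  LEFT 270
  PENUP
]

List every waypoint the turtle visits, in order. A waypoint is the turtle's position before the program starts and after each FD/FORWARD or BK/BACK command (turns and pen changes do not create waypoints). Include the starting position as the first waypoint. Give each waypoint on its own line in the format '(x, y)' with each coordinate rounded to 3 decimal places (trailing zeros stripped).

Answer: (0, 0)
(2, 0)
(10, 0)
(10, -2)
(10, -10)
(8, -10)
(0, -10)
(0, -8)
(0, 0)
(2, 0)
(10, 0)

Derivation:
Executing turtle program step by step:
Start: pos=(0,0), heading=0, pen down
REPEAT 5 [
  -- iteration 1/5 --
  FD 2: (0,0) -> (2,0) [heading=0, draw]
  FD 8: (2,0) -> (10,0) [heading=0, draw]
  LT 270: heading 0 -> 270
  PU: pen up
  -- iteration 2/5 --
  FD 2: (10,0) -> (10,-2) [heading=270, move]
  FD 8: (10,-2) -> (10,-10) [heading=270, move]
  LT 270: heading 270 -> 180
  PU: pen up
  -- iteration 3/5 --
  FD 2: (10,-10) -> (8,-10) [heading=180, move]
  FD 8: (8,-10) -> (0,-10) [heading=180, move]
  LT 270: heading 180 -> 90
  PU: pen up
  -- iteration 4/5 --
  FD 2: (0,-10) -> (0,-8) [heading=90, move]
  FD 8: (0,-8) -> (0,0) [heading=90, move]
  LT 270: heading 90 -> 0
  PU: pen up
  -- iteration 5/5 --
  FD 2: (0,0) -> (2,0) [heading=0, move]
  FD 8: (2,0) -> (10,0) [heading=0, move]
  LT 270: heading 0 -> 270
  PU: pen up
]
Final: pos=(10,0), heading=270, 2 segment(s) drawn
Waypoints (11 total):
(0, 0)
(2, 0)
(10, 0)
(10, -2)
(10, -10)
(8, -10)
(0, -10)
(0, -8)
(0, 0)
(2, 0)
(10, 0)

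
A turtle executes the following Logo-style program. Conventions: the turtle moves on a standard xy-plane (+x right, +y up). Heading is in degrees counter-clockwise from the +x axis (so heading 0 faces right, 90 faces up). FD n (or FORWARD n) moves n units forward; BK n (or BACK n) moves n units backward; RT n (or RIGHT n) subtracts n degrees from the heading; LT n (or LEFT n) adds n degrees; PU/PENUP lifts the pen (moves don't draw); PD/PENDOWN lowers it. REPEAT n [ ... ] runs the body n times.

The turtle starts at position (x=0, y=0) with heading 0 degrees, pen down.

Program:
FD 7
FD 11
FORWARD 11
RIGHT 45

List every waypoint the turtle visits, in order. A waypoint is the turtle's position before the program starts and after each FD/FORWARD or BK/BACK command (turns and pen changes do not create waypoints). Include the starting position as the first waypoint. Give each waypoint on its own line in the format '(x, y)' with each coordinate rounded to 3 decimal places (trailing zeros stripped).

Executing turtle program step by step:
Start: pos=(0,0), heading=0, pen down
FD 7: (0,0) -> (7,0) [heading=0, draw]
FD 11: (7,0) -> (18,0) [heading=0, draw]
FD 11: (18,0) -> (29,0) [heading=0, draw]
RT 45: heading 0 -> 315
Final: pos=(29,0), heading=315, 3 segment(s) drawn
Waypoints (4 total):
(0, 0)
(7, 0)
(18, 0)
(29, 0)

Answer: (0, 0)
(7, 0)
(18, 0)
(29, 0)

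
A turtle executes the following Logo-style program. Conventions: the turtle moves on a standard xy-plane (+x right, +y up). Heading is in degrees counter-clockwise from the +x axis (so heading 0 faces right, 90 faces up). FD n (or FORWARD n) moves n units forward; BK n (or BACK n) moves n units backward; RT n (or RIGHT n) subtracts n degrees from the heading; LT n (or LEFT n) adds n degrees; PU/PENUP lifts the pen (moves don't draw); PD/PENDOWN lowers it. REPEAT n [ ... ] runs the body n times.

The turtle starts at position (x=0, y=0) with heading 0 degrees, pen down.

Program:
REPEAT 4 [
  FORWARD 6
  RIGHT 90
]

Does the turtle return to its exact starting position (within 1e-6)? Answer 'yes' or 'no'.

Executing turtle program step by step:
Start: pos=(0,0), heading=0, pen down
REPEAT 4 [
  -- iteration 1/4 --
  FD 6: (0,0) -> (6,0) [heading=0, draw]
  RT 90: heading 0 -> 270
  -- iteration 2/4 --
  FD 6: (6,0) -> (6,-6) [heading=270, draw]
  RT 90: heading 270 -> 180
  -- iteration 3/4 --
  FD 6: (6,-6) -> (0,-6) [heading=180, draw]
  RT 90: heading 180 -> 90
  -- iteration 4/4 --
  FD 6: (0,-6) -> (0,0) [heading=90, draw]
  RT 90: heading 90 -> 0
]
Final: pos=(0,0), heading=0, 4 segment(s) drawn

Start position: (0, 0)
Final position: (0, 0)
Distance = 0; < 1e-6 -> CLOSED

Answer: yes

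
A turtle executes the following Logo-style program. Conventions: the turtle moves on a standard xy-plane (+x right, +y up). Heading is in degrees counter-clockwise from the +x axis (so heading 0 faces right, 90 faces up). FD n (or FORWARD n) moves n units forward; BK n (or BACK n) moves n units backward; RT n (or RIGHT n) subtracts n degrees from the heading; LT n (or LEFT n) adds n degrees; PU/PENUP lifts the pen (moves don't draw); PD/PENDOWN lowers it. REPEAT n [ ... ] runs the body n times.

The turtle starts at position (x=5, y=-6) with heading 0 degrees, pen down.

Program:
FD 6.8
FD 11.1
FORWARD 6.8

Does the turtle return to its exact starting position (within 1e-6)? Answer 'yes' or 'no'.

Executing turtle program step by step:
Start: pos=(5,-6), heading=0, pen down
FD 6.8: (5,-6) -> (11.8,-6) [heading=0, draw]
FD 11.1: (11.8,-6) -> (22.9,-6) [heading=0, draw]
FD 6.8: (22.9,-6) -> (29.7,-6) [heading=0, draw]
Final: pos=(29.7,-6), heading=0, 3 segment(s) drawn

Start position: (5, -6)
Final position: (29.7, -6)
Distance = 24.7; >= 1e-6 -> NOT closed

Answer: no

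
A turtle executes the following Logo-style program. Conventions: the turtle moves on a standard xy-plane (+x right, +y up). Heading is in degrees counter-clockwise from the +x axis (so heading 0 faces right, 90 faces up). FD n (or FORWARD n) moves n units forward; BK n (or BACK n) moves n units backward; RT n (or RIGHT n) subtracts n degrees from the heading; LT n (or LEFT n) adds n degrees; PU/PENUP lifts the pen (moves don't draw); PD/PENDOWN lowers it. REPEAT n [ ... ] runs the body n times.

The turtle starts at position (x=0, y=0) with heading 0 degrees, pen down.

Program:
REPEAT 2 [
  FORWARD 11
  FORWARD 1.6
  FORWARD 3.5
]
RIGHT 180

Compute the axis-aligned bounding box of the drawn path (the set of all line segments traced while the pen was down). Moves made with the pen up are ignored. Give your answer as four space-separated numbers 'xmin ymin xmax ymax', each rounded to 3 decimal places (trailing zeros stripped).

Answer: 0 0 32.2 0

Derivation:
Executing turtle program step by step:
Start: pos=(0,0), heading=0, pen down
REPEAT 2 [
  -- iteration 1/2 --
  FD 11: (0,0) -> (11,0) [heading=0, draw]
  FD 1.6: (11,0) -> (12.6,0) [heading=0, draw]
  FD 3.5: (12.6,0) -> (16.1,0) [heading=0, draw]
  -- iteration 2/2 --
  FD 11: (16.1,0) -> (27.1,0) [heading=0, draw]
  FD 1.6: (27.1,0) -> (28.7,0) [heading=0, draw]
  FD 3.5: (28.7,0) -> (32.2,0) [heading=0, draw]
]
RT 180: heading 0 -> 180
Final: pos=(32.2,0), heading=180, 6 segment(s) drawn

Segment endpoints: x in {0, 11, 12.6, 16.1, 27.1, 28.7, 32.2}, y in {0}
xmin=0, ymin=0, xmax=32.2, ymax=0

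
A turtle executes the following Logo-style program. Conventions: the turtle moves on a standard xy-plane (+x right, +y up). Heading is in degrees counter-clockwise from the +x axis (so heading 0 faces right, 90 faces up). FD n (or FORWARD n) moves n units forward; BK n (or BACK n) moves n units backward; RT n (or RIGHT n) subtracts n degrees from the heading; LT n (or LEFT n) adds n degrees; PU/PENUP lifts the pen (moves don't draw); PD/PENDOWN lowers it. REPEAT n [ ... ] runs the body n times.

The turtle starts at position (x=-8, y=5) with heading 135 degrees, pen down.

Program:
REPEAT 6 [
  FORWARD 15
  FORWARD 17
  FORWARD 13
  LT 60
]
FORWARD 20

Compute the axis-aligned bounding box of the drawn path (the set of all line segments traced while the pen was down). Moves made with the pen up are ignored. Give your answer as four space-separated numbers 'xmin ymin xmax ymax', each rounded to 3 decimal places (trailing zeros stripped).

Executing turtle program step by step:
Start: pos=(-8,5), heading=135, pen down
REPEAT 6 [
  -- iteration 1/6 --
  FD 15: (-8,5) -> (-18.607,15.607) [heading=135, draw]
  FD 17: (-18.607,15.607) -> (-30.627,27.627) [heading=135, draw]
  FD 13: (-30.627,27.627) -> (-39.82,36.82) [heading=135, draw]
  LT 60: heading 135 -> 195
  -- iteration 2/6 --
  FD 15: (-39.82,36.82) -> (-54.309,32.938) [heading=195, draw]
  FD 17: (-54.309,32.938) -> (-70.729,28.538) [heading=195, draw]
  FD 13: (-70.729,28.538) -> (-83.286,25.173) [heading=195, draw]
  LT 60: heading 195 -> 255
  -- iteration 3/6 --
  FD 15: (-83.286,25.173) -> (-87.169,10.684) [heading=255, draw]
  FD 17: (-87.169,10.684) -> (-91.569,-5.737) [heading=255, draw]
  FD 13: (-91.569,-5.737) -> (-94.933,-18.294) [heading=255, draw]
  LT 60: heading 255 -> 315
  -- iteration 4/6 --
  FD 15: (-94.933,-18.294) -> (-84.327,-28.9) [heading=315, draw]
  FD 17: (-84.327,-28.9) -> (-72.306,-40.921) [heading=315, draw]
  FD 13: (-72.306,-40.921) -> (-63.114,-50.114) [heading=315, draw]
  LT 60: heading 315 -> 15
  -- iteration 5/6 --
  FD 15: (-63.114,-50.114) -> (-48.625,-46.231) [heading=15, draw]
  FD 17: (-48.625,-46.231) -> (-32.204,-41.831) [heading=15, draw]
  FD 13: (-32.204,-41.831) -> (-19.647,-38.467) [heading=15, draw]
  LT 60: heading 15 -> 75
  -- iteration 6/6 --
  FD 15: (-19.647,-38.467) -> (-15.765,-23.978) [heading=75, draw]
  FD 17: (-15.765,-23.978) -> (-11.365,-7.557) [heading=75, draw]
  FD 13: (-11.365,-7.557) -> (-8,5) [heading=75, draw]
  LT 60: heading 75 -> 135
]
FD 20: (-8,5) -> (-22.142,19.142) [heading=135, draw]
Final: pos=(-22.142,19.142), heading=135, 19 segment(s) drawn

Segment endpoints: x in {-94.933, -91.569, -87.169, -84.327, -83.286, -72.306, -70.729, -63.114, -54.309, -48.625, -39.82, -32.204, -30.627, -22.142, -19.647, -18.607, -15.765, -11.365, -8, -8}, y in {-50.114, -46.231, -41.831, -40.921, -38.467, -28.9, -23.978, -18.294, -7.557, -5.737, 5, 5, 10.684, 15.607, 19.142, 25.173, 27.627, 28.538, 32.938, 36.82}
xmin=-94.933, ymin=-50.114, xmax=-8, ymax=36.82

Answer: -94.933 -50.114 -8 36.82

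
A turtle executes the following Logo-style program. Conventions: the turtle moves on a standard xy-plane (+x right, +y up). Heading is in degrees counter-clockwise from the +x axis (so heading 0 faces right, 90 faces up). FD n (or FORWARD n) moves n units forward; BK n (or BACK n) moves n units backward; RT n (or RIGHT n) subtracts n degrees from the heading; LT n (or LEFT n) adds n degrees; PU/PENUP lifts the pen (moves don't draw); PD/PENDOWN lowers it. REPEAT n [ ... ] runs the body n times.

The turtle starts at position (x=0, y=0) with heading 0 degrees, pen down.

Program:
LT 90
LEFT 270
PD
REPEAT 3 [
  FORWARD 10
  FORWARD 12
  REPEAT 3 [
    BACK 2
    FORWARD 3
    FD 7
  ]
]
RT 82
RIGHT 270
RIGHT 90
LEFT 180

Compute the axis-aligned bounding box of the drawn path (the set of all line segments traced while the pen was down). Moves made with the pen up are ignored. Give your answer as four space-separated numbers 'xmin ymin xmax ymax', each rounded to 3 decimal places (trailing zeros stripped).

Executing turtle program step by step:
Start: pos=(0,0), heading=0, pen down
LT 90: heading 0 -> 90
LT 270: heading 90 -> 0
PD: pen down
REPEAT 3 [
  -- iteration 1/3 --
  FD 10: (0,0) -> (10,0) [heading=0, draw]
  FD 12: (10,0) -> (22,0) [heading=0, draw]
  REPEAT 3 [
    -- iteration 1/3 --
    BK 2: (22,0) -> (20,0) [heading=0, draw]
    FD 3: (20,0) -> (23,0) [heading=0, draw]
    FD 7: (23,0) -> (30,0) [heading=0, draw]
    -- iteration 2/3 --
    BK 2: (30,0) -> (28,0) [heading=0, draw]
    FD 3: (28,0) -> (31,0) [heading=0, draw]
    FD 7: (31,0) -> (38,0) [heading=0, draw]
    -- iteration 3/3 --
    BK 2: (38,0) -> (36,0) [heading=0, draw]
    FD 3: (36,0) -> (39,0) [heading=0, draw]
    FD 7: (39,0) -> (46,0) [heading=0, draw]
  ]
  -- iteration 2/3 --
  FD 10: (46,0) -> (56,0) [heading=0, draw]
  FD 12: (56,0) -> (68,0) [heading=0, draw]
  REPEAT 3 [
    -- iteration 1/3 --
    BK 2: (68,0) -> (66,0) [heading=0, draw]
    FD 3: (66,0) -> (69,0) [heading=0, draw]
    FD 7: (69,0) -> (76,0) [heading=0, draw]
    -- iteration 2/3 --
    BK 2: (76,0) -> (74,0) [heading=0, draw]
    FD 3: (74,0) -> (77,0) [heading=0, draw]
    FD 7: (77,0) -> (84,0) [heading=0, draw]
    -- iteration 3/3 --
    BK 2: (84,0) -> (82,0) [heading=0, draw]
    FD 3: (82,0) -> (85,0) [heading=0, draw]
    FD 7: (85,0) -> (92,0) [heading=0, draw]
  ]
  -- iteration 3/3 --
  FD 10: (92,0) -> (102,0) [heading=0, draw]
  FD 12: (102,0) -> (114,0) [heading=0, draw]
  REPEAT 3 [
    -- iteration 1/3 --
    BK 2: (114,0) -> (112,0) [heading=0, draw]
    FD 3: (112,0) -> (115,0) [heading=0, draw]
    FD 7: (115,0) -> (122,0) [heading=0, draw]
    -- iteration 2/3 --
    BK 2: (122,0) -> (120,0) [heading=0, draw]
    FD 3: (120,0) -> (123,0) [heading=0, draw]
    FD 7: (123,0) -> (130,0) [heading=0, draw]
    -- iteration 3/3 --
    BK 2: (130,0) -> (128,0) [heading=0, draw]
    FD 3: (128,0) -> (131,0) [heading=0, draw]
    FD 7: (131,0) -> (138,0) [heading=0, draw]
  ]
]
RT 82: heading 0 -> 278
RT 270: heading 278 -> 8
RT 90: heading 8 -> 278
LT 180: heading 278 -> 98
Final: pos=(138,0), heading=98, 33 segment(s) drawn

Segment endpoints: x in {0, 10, 20, 22, 23, 28, 30, 31, 36, 38, 39, 46, 56, 66, 68, 69, 74, 76, 77, 82, 84, 85, 92, 102, 112, 114, 115, 120, 122, 123, 128, 130, 131, 138}, y in {0, 0, 0, 0, 0, 0, 0, 0, 0, 0, 0, 0, 0, 0, 0, 0, 0, 0, 0, 0, 0, 0, 0, 0, 0, 0, 0, 0, 0, 0, 0, 0, 0, 0}
xmin=0, ymin=0, xmax=138, ymax=0

Answer: 0 0 138 0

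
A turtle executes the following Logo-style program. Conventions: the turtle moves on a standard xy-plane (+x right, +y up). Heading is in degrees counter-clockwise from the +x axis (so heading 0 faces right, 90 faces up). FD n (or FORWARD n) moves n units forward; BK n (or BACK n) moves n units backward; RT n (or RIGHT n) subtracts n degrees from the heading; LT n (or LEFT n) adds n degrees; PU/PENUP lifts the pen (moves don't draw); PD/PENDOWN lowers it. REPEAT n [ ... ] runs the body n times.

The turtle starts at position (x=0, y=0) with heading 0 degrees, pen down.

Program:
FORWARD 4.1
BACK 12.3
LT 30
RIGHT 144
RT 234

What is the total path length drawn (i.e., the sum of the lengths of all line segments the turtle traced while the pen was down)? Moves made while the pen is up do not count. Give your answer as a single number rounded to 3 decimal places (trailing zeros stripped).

Executing turtle program step by step:
Start: pos=(0,0), heading=0, pen down
FD 4.1: (0,0) -> (4.1,0) [heading=0, draw]
BK 12.3: (4.1,0) -> (-8.2,0) [heading=0, draw]
LT 30: heading 0 -> 30
RT 144: heading 30 -> 246
RT 234: heading 246 -> 12
Final: pos=(-8.2,0), heading=12, 2 segment(s) drawn

Segment lengths:
  seg 1: (0,0) -> (4.1,0), length = 4.1
  seg 2: (4.1,0) -> (-8.2,0), length = 12.3
Total = 16.4

Answer: 16.4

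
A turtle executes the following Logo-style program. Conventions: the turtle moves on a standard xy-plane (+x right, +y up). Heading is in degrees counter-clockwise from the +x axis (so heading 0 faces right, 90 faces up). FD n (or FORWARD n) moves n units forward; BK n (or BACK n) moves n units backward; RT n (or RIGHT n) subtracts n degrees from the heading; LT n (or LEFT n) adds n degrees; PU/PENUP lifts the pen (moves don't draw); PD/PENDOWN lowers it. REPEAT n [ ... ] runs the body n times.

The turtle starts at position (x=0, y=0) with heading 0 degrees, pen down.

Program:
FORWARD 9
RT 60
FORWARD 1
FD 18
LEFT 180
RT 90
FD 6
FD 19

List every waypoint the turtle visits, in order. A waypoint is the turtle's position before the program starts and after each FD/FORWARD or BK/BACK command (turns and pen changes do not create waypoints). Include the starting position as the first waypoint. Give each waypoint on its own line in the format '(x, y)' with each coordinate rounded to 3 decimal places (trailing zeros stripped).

Answer: (0, 0)
(9, 0)
(9.5, -0.866)
(18.5, -16.454)
(23.696, -13.454)
(40.151, -3.954)

Derivation:
Executing turtle program step by step:
Start: pos=(0,0), heading=0, pen down
FD 9: (0,0) -> (9,0) [heading=0, draw]
RT 60: heading 0 -> 300
FD 1: (9,0) -> (9.5,-0.866) [heading=300, draw]
FD 18: (9.5,-0.866) -> (18.5,-16.454) [heading=300, draw]
LT 180: heading 300 -> 120
RT 90: heading 120 -> 30
FD 6: (18.5,-16.454) -> (23.696,-13.454) [heading=30, draw]
FD 19: (23.696,-13.454) -> (40.151,-3.954) [heading=30, draw]
Final: pos=(40.151,-3.954), heading=30, 5 segment(s) drawn
Waypoints (6 total):
(0, 0)
(9, 0)
(9.5, -0.866)
(18.5, -16.454)
(23.696, -13.454)
(40.151, -3.954)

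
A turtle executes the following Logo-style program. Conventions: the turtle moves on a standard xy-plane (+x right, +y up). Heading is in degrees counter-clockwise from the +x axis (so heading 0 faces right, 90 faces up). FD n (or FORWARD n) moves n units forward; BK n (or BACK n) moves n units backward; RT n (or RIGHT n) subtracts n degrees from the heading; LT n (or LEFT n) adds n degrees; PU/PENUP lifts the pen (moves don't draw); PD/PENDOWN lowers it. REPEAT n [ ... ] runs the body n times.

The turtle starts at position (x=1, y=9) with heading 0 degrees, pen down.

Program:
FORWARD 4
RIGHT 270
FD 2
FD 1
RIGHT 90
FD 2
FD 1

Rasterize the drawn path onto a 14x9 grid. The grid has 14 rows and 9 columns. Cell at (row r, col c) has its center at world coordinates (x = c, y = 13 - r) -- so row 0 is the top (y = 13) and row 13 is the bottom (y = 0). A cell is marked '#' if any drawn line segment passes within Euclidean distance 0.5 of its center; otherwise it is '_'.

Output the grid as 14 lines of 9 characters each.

Segment 0: (1,9) -> (5,9)
Segment 1: (5,9) -> (5,11)
Segment 2: (5,11) -> (5,12)
Segment 3: (5,12) -> (7,12)
Segment 4: (7,12) -> (8,12)

Answer: _________
_____####
_____#___
_____#___
_#####___
_________
_________
_________
_________
_________
_________
_________
_________
_________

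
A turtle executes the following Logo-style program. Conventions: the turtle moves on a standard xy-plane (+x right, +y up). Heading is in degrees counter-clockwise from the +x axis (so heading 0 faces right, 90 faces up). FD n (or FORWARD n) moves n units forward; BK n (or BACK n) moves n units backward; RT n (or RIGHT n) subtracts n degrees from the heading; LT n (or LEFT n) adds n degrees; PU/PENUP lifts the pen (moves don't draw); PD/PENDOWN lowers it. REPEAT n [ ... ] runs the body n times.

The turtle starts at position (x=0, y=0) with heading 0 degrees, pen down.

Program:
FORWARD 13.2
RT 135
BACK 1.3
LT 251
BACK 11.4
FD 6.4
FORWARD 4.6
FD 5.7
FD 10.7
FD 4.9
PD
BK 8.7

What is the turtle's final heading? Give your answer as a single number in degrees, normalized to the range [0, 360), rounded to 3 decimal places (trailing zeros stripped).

Answer: 116

Derivation:
Executing turtle program step by step:
Start: pos=(0,0), heading=0, pen down
FD 13.2: (0,0) -> (13.2,0) [heading=0, draw]
RT 135: heading 0 -> 225
BK 1.3: (13.2,0) -> (14.119,0.919) [heading=225, draw]
LT 251: heading 225 -> 116
BK 11.4: (14.119,0.919) -> (19.117,-9.327) [heading=116, draw]
FD 6.4: (19.117,-9.327) -> (16.311,-3.575) [heading=116, draw]
FD 4.6: (16.311,-3.575) -> (14.295,0.56) [heading=116, draw]
FD 5.7: (14.295,0.56) -> (11.796,5.683) [heading=116, draw]
FD 10.7: (11.796,5.683) -> (7.105,15.3) [heading=116, draw]
FD 4.9: (7.105,15.3) -> (4.957,19.704) [heading=116, draw]
PD: pen down
BK 8.7: (4.957,19.704) -> (8.771,11.885) [heading=116, draw]
Final: pos=(8.771,11.885), heading=116, 9 segment(s) drawn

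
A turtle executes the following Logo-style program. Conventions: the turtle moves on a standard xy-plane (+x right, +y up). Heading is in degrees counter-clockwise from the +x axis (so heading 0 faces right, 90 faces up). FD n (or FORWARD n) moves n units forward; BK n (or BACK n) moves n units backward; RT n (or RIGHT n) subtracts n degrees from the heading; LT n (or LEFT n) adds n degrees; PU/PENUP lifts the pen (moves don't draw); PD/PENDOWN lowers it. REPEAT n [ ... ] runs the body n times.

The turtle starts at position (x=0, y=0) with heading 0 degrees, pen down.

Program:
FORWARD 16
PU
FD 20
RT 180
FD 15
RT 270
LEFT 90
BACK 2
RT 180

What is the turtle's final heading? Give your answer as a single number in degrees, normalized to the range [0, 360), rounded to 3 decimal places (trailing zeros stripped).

Executing turtle program step by step:
Start: pos=(0,0), heading=0, pen down
FD 16: (0,0) -> (16,0) [heading=0, draw]
PU: pen up
FD 20: (16,0) -> (36,0) [heading=0, move]
RT 180: heading 0 -> 180
FD 15: (36,0) -> (21,0) [heading=180, move]
RT 270: heading 180 -> 270
LT 90: heading 270 -> 0
BK 2: (21,0) -> (19,0) [heading=0, move]
RT 180: heading 0 -> 180
Final: pos=(19,0), heading=180, 1 segment(s) drawn

Answer: 180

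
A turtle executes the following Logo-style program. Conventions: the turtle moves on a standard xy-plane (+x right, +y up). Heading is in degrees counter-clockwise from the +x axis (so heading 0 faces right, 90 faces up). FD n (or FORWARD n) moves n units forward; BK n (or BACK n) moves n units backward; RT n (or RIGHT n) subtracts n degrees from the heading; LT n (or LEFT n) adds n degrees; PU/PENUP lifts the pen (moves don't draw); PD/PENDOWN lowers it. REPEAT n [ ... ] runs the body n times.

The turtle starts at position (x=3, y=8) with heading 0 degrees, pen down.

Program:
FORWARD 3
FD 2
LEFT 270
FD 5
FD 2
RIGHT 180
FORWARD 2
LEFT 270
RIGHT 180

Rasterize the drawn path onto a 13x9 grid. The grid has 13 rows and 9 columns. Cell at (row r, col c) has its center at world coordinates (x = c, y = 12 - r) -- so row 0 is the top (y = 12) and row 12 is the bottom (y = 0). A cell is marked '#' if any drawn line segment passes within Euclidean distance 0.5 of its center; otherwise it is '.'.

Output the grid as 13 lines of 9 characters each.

Answer: .........
.........
.........
.........
...######
........#
........#
........#
........#
........#
........#
........#
.........

Derivation:
Segment 0: (3,8) -> (6,8)
Segment 1: (6,8) -> (8,8)
Segment 2: (8,8) -> (8,3)
Segment 3: (8,3) -> (8,1)
Segment 4: (8,1) -> (8,3)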